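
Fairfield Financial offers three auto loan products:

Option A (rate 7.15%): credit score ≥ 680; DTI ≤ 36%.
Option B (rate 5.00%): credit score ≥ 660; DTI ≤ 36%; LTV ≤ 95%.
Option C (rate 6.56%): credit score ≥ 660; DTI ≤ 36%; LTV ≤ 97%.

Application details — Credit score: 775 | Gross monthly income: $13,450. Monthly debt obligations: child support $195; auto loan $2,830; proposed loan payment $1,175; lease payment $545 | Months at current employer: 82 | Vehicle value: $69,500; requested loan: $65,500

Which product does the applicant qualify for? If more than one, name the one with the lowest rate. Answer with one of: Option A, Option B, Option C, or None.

Total debts = (195 + 2,830 + 1,175 + 545) = 4,745; DTI = 4,745/13,450 = 35.3%.
LTV = 65,500/69,500 = 94.2%.
Option A: score 775 ≥ 680; DTI 35.3% ≤ 36% → qualifies.
Option B: score 775 ≥ 660; DTI 35.3% ≤ 36%; LTV 94.2% ≤ 95% → qualifies.
Option C: score 775 ≥ 660; DTI 35.3% ≤ 36%; LTV 94.2% ≤ 97% → qualifies.
Qualifying: Option A, Option B, Option C. Lowest rate is 5.00% → Option B.

Option B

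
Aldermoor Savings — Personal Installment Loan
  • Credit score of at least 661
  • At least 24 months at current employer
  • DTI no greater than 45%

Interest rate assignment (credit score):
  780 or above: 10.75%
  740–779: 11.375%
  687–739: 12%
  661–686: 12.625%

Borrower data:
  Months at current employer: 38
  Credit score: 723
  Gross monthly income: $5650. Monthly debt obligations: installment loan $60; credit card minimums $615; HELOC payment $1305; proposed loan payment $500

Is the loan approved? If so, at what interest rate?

Approved at 12%

Credit score 723 ≥ 661 (meets minimum)
Employment 38 ≥ 24 months
Total monthly debts = (60 + 615 + 1,305 + 500) = 2,480. DTI: 2,480 ÷ 5,650 = 43.9%, within the 45% cap
All requirements met. Score 723 falls in the 687–739 tier → 12%.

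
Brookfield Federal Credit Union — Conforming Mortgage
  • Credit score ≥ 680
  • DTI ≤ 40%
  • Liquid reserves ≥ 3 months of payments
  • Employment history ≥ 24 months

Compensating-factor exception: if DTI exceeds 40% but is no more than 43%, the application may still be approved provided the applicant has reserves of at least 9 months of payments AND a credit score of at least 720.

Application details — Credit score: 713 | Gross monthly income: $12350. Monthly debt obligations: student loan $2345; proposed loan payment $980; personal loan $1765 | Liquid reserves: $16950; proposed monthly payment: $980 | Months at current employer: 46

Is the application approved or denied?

Denied

Credit score 713 ≥ 680 (meets base)
Total debts = (2,345 + 980 + 1,765) = 5,090. DTI = 5,090/12,350 = 41.2% > 40% — standard DTI limit exceeded.
Reserves = 16,950/980 = 17.3 months ≥ 3
Employment 46 ≥ 24 months
41.2% falls in the override range (40%–43%), so the compensating-factor test applies.
Reserves 17.3 ≥ 9 months; credit score 713 < 720.
Override conditions not both satisfied; exception does not apply.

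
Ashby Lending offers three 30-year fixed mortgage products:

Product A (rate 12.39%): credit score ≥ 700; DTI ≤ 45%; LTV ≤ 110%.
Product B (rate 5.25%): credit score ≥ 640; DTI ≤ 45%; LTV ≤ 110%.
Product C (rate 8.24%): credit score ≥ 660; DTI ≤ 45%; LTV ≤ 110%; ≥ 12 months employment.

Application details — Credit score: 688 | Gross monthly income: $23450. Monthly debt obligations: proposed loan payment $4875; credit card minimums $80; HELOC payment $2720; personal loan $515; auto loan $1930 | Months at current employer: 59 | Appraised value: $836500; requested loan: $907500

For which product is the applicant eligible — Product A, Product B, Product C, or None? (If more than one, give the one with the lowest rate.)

Total debts = (4,875 + 80 + 2,720 + 515 + 1,930) = 10,120; DTI = 10,120/23,450 = 43.2%.
LTV = 907,500/836,500 = 108.5%.
Product A: score 688 < 700; DTI 43.2% ≤ 45%; LTV 108.5% ≤ 110% → does not qualify.
Product B: score 688 ≥ 640; DTI 43.2% ≤ 45%; LTV 108.5% ≤ 110% → qualifies.
Product C: score 688 ≥ 660; DTI 43.2% ≤ 45%; LTV 108.5% ≤ 110%; employment 59 ≥ 12 mo → qualifies.
Qualifying: Product B, Product C. Lowest rate is 5.25% → Product B.

Product B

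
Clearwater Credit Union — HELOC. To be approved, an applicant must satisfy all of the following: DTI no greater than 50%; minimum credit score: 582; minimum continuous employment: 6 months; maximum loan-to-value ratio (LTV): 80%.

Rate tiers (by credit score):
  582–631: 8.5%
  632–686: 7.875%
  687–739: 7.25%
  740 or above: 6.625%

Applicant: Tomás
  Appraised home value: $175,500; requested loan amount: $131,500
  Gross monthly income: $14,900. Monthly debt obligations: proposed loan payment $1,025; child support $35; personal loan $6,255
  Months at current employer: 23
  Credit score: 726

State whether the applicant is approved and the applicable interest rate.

Approved at 7.25%

Credit score 726 ≥ 582 (meets minimum)
Total monthly debts = (1,025 + 35 + 6,255) = 7,315. DTI: 7,315 ÷ 14,900 = 49.1%, within the 50% cap
Employment 23 ≥ 6 months
LTV = 131,500/175,500 = 74.9% ≤ 80%
All requirements met. Score 726 falls in the 687–739 tier → 7.25%.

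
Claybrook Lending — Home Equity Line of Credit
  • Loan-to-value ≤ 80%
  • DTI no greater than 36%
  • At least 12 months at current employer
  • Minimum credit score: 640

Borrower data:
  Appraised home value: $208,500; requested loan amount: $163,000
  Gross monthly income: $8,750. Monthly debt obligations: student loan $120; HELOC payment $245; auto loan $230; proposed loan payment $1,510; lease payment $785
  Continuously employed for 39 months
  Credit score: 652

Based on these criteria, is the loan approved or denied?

Approved

LTV: 163,000 ÷ 208,500 = 78.2%, within 80% cap
Total monthly debts = (120 + 245 + 230 + 1,510 + 785) = 2,890. DTI = 2,890/8,750 = 33% ≤ 36%
Employment 39 ≥ 12 months
Credit score 652 ≥ 640 (meets)
All criteria satisfied.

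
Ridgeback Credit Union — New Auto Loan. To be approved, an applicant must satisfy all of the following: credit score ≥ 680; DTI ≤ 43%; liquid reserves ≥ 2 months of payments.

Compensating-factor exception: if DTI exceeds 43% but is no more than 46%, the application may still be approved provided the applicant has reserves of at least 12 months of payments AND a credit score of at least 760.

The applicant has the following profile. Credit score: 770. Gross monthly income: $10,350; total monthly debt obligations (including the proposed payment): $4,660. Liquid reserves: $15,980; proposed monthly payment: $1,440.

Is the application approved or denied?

Denied

Credit score 770 ≥ 680 (meets base)
DTI = 4,660/10,350 = 45% > 43% — standard DTI limit exceeded.
Reserves = 15,980/1,440 = 11.1 months ≥ 2
DTI 45% is within the 43%–46% exception band; checking compensating factors.
Reserves 11.1 < 12 months; credit score 770 ≥ 760.
Override conditions not both satisfied; exception does not apply.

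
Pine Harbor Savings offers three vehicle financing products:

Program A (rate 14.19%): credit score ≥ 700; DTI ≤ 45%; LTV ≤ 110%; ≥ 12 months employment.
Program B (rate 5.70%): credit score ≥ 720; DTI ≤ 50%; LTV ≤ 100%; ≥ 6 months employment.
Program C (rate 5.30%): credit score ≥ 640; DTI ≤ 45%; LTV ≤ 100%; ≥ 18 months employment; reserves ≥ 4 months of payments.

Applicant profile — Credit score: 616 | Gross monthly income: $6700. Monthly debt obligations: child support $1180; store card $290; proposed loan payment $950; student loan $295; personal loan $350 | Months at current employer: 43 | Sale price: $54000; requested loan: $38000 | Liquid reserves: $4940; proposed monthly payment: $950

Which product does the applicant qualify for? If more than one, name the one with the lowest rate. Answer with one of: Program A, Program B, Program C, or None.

Total debts = (1,180 + 290 + 950 + 295 + 350) = 3,065; DTI = 3,065/6,700 = 45.7%.
LTV = 38,000/54,000 = 70.4%.
Reserves = 4,940/950 = 5.2 months.
Program A: score 616 < 700; DTI 45.7% > 45%; LTV 70.4% ≤ 110%; employment 43 ≥ 12 mo → does not qualify.
Program B: score 616 < 720; DTI 45.7% ≤ 50%; LTV 70.4% ≤ 100%; employment 43 ≥ 6 mo → does not qualify.
Program C: score 616 < 640; DTI 45.7% > 45%; LTV 70.4% ≤ 100%; employment 43 ≥ 18 mo; reserves 5.2 ≥ 4 mo → does not qualify.

None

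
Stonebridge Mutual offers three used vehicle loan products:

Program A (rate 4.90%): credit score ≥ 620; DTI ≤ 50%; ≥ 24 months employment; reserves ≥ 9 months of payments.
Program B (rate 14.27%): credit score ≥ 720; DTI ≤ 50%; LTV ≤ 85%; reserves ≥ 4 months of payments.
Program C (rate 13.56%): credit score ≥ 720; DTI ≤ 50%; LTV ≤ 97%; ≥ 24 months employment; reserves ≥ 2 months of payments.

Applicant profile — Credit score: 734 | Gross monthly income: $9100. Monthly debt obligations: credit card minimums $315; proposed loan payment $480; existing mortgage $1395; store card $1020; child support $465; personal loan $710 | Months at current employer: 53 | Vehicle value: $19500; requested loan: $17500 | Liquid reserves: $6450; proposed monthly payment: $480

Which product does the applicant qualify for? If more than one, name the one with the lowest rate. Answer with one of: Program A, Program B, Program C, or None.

Program A

Total debts = (315 + 480 + 1,395 + 1,020 + 465 + 710) = 4,385; DTI = 4,385/9,100 = 48.2%.
LTV = 17,500/19,500 = 89.7%.
Reserves = 6,450/480 = 13.4 months.
Program A: score 734 ≥ 620; DTI 48.2% ≤ 50%; employment 53 ≥ 24 mo; reserves 13.4 ≥ 9 mo → qualifies.
Program B: score 734 ≥ 720; DTI 48.2% ≤ 50%; LTV 89.7% > 85%; reserves 13.4 ≥ 4 mo → does not qualify.
Program C: score 734 ≥ 720; DTI 48.2% ≤ 50%; LTV 89.7% ≤ 97%; employment 53 ≥ 24 mo; reserves 13.4 ≥ 2 mo → qualifies.
Qualifying: Program A, Program C. Lowest rate is 4.90% → Program A.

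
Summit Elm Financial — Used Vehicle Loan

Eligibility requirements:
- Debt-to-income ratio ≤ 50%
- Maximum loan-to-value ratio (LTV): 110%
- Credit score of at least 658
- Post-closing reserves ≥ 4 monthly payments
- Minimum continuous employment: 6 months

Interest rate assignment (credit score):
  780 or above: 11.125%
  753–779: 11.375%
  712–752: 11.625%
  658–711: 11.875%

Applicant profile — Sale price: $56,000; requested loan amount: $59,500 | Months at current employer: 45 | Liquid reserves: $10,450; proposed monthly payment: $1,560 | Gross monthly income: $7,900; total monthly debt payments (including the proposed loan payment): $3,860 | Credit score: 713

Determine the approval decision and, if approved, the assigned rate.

Credit score 713 ≥ 658 (meets minimum)
Employment 45 ≥ 6 months
Reserves: 10,450 ÷ 1,560 = 6.7 months (meets 4-month minimum)
DTI = 3,860/7,900 = 48.9% ≤ 50%
LTV = 59,500/56,000 = 106.2% ≤ 110%
All requirements met. Score 713 falls in the 712–752 tier → 11.625%.

Approved at 11.625%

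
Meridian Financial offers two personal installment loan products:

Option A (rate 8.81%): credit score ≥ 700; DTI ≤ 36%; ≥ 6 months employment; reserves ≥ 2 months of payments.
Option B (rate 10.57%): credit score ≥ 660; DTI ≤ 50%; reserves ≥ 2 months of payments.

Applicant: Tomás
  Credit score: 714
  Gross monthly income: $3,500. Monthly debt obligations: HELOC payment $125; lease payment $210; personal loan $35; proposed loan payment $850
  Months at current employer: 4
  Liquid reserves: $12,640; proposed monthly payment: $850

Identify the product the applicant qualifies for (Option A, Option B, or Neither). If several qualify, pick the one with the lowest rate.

Total debts = (125 + 210 + 35 + 850) = 1,220; DTI = 1,220/3,500 = 34.9%.
Reserves = 12,640/850 = 14.9 months.
Option A: score 714 ≥ 700; DTI 34.9% ≤ 36%; employment 4 < 6 mo; reserves 14.9 ≥ 2 mo → does not qualify.
Option B: score 714 ≥ 660; DTI 34.9% ≤ 50%; reserves 14.9 ≥ 2 mo → qualifies.

Option B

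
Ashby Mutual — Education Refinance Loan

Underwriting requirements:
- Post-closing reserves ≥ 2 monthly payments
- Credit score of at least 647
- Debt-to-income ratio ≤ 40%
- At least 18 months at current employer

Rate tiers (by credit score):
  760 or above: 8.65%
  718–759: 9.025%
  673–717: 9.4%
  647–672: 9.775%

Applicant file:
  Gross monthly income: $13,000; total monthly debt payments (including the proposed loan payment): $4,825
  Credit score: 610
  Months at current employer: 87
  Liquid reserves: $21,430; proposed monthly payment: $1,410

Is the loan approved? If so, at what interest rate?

Denied

Credit score 610 < 647 (below minimum)
Reserves: 21,430 ÷ 1,410 = 15.2 months (meets 2-month minimum)
Employment 87 ≥ 18 months
DTI = 4,825/13,000 = 37.1% ≤ 40%
Not all requirements met → denied.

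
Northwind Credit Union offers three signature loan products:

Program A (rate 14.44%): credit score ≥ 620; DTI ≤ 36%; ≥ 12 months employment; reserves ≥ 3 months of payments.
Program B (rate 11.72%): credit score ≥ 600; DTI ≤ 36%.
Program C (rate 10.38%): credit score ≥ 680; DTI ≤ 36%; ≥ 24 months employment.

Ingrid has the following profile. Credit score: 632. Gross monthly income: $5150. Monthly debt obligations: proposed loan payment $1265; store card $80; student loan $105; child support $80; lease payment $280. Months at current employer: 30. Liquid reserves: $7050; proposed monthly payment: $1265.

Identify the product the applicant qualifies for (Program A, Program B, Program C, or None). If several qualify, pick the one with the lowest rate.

Total debts = (1,265 + 80 + 105 + 80 + 280) = 1,810; DTI = 1,810/5,150 = 35.1%.
Reserves = 7,050/1,265 = 5.6 months.
Program A: score 632 ≥ 620; DTI 35.1% ≤ 36%; employment 30 ≥ 12 mo; reserves 5.6 ≥ 3 mo → qualifies.
Program B: score 632 ≥ 600; DTI 35.1% ≤ 36% → qualifies.
Program C: score 632 < 680; DTI 35.1% ≤ 36%; employment 30 ≥ 24 mo → does not qualify.
Qualifying: Program A, Program B. Lowest rate is 11.72% → Program B.

Program B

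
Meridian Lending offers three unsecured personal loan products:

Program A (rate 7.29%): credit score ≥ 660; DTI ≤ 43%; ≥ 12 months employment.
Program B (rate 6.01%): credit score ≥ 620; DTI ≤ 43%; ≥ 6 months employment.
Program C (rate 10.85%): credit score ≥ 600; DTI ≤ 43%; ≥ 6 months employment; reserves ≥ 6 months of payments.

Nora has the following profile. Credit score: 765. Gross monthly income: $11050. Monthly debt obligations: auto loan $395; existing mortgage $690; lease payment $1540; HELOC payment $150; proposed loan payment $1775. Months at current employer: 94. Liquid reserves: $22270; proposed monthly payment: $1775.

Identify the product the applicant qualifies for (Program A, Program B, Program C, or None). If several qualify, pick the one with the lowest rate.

Total debts = (395 + 690 + 1,540 + 150 + 1,775) = 4,550; DTI = 4,550/11,050 = 41.2%.
Reserves = 22,270/1,775 = 12.5 months.
Program A: score 765 ≥ 660; DTI 41.2% ≤ 43%; employment 94 ≥ 12 mo → qualifies.
Program B: score 765 ≥ 620; DTI 41.2% ≤ 43%; employment 94 ≥ 6 mo → qualifies.
Program C: score 765 ≥ 600; DTI 41.2% ≤ 43%; employment 94 ≥ 6 mo; reserves 12.5 ≥ 6 mo → qualifies.
Qualifying: Program A, Program B, Program C. Lowest rate is 6.01% → Program B.

Program B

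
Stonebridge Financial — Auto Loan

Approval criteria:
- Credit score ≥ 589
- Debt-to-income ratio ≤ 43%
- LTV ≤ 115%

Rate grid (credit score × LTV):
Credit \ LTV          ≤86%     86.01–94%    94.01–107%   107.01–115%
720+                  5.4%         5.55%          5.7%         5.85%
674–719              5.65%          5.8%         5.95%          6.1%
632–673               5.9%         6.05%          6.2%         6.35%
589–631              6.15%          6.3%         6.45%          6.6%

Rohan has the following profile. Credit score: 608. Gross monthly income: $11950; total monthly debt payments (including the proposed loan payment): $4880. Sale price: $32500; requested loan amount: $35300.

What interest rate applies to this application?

6.6%

Credit score 608 ≥ 589; DTI: 4,880 ÷ 11,950 = 40.8%, within the 43% cap
LTV = 35,300/32,500 = 108.6% ≤ 115%
Credit 608 → row 589–631; LTV 108.6% → column 107.01–115%. Grid cell → 6.6%.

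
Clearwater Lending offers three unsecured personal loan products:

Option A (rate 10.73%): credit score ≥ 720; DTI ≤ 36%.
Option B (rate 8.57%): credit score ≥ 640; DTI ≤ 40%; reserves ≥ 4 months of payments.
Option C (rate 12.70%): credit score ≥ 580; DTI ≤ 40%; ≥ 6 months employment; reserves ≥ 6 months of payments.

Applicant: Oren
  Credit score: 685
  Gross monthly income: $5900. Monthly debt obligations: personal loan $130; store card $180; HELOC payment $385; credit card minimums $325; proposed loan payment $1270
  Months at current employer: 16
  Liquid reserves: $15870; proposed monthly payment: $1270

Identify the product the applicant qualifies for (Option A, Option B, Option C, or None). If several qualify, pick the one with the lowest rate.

Total debts = (130 + 180 + 385 + 325 + 1,270) = 2,290; DTI = 2,290/5,900 = 38.8%.
Reserves = 15,870/1,270 = 12.5 months.
Option A: score 685 < 720; DTI 38.8% > 36% → does not qualify.
Option B: score 685 ≥ 640; DTI 38.8% ≤ 40%; reserves 12.5 ≥ 4 mo → qualifies.
Option C: score 685 ≥ 580; DTI 38.8% ≤ 40%; employment 16 ≥ 6 mo; reserves 12.5 ≥ 6 mo → qualifies.
Qualifying: Option B, Option C. Lowest rate is 8.57% → Option B.

Option B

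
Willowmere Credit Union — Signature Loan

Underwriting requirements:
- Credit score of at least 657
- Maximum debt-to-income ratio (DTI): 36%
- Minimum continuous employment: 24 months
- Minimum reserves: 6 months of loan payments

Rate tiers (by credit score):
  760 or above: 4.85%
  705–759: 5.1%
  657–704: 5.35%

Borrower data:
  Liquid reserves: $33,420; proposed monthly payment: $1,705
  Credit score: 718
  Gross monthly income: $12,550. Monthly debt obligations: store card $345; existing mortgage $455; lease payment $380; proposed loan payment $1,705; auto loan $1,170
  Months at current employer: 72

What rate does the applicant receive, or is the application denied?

Approved at 5.1%

Credit score 718 ≥ 657 (meets minimum)
Employment 72 ≥ 24 months
Liquid reserves cover 33,420/1,705 = 19.6 months — ≥ 6 required
Total monthly debts = (345 + 455 + 380 + 1,705 + 1,170) = 4,055. DTI = 4,055/12,550 = 32.3% ≤ 36%
All requirements met. Score 718 falls in the 705–759 tier → 5.1%.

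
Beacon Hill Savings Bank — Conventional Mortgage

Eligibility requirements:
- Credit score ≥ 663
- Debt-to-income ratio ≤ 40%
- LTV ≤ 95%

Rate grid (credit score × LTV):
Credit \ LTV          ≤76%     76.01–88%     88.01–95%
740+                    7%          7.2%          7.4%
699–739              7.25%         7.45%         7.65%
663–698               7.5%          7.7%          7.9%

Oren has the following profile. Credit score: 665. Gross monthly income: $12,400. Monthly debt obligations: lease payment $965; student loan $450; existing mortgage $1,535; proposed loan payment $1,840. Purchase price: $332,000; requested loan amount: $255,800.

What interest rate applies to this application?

Credit score 665 ≥ 663; Total monthly debts = (965 + 450 + 1,535 + 1,840) = 4,790. Debt-to-income = 4,790/12,400 = 38.6% — meets 40% limit
Loan-to-value = 255,800/332,000 = 77% — pass (95% max)
Row: 665 falls in 663–698. Column: 77% falls in 76.01–88%. Rate = 7.7%.

7.7%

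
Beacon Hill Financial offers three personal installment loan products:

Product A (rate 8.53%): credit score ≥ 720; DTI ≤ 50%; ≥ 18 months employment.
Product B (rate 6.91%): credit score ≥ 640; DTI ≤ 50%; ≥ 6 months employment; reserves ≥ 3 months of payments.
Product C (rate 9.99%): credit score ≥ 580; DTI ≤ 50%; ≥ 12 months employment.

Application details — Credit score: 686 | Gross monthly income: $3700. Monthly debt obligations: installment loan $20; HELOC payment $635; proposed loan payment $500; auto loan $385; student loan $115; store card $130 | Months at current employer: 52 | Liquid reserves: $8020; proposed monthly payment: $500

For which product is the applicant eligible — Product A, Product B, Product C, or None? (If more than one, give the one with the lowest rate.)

Total debts = (20 + 635 + 500 + 385 + 115 + 130) = 1,785; DTI = 1,785/3,700 = 48.2%.
Reserves = 8,020/500 = 16.0 months.
Product A: score 686 < 720; DTI 48.2% ≤ 50%; employment 52 ≥ 18 mo → does not qualify.
Product B: score 686 ≥ 640; DTI 48.2% ≤ 50%; employment 52 ≥ 6 mo; reserves 16.0 ≥ 3 mo → qualifies.
Product C: score 686 ≥ 580; DTI 48.2% ≤ 50%; employment 52 ≥ 12 mo → qualifies.
Qualifying: Product B, Product C. Lowest rate is 6.91% → Product B.

Product B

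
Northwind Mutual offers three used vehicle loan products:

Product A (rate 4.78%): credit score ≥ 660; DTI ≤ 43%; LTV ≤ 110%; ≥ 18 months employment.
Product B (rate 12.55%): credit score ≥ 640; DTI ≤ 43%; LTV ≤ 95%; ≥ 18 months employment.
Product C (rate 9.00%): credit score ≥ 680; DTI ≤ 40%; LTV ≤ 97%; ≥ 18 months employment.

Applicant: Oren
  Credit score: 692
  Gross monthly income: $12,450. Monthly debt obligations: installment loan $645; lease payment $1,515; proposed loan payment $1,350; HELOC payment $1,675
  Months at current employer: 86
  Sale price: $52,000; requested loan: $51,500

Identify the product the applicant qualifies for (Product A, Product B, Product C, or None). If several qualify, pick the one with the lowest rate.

Total debts = (645 + 1,515 + 1,350 + 1,675) = 5,185; DTI = 5,185/12,450 = 41.6%.
LTV = 51,500/52,000 = 99%.
Product A: score 692 ≥ 660; DTI 41.6% ≤ 43%; LTV 99% ≤ 110%; employment 86 ≥ 18 mo → qualifies.
Product B: score 692 ≥ 640; DTI 41.6% ≤ 43%; LTV 99% > 95%; employment 86 ≥ 18 mo → does not qualify.
Product C: score 692 ≥ 680; DTI 41.6% > 40%; LTV 99% > 97%; employment 86 ≥ 18 mo → does not qualify.

Product A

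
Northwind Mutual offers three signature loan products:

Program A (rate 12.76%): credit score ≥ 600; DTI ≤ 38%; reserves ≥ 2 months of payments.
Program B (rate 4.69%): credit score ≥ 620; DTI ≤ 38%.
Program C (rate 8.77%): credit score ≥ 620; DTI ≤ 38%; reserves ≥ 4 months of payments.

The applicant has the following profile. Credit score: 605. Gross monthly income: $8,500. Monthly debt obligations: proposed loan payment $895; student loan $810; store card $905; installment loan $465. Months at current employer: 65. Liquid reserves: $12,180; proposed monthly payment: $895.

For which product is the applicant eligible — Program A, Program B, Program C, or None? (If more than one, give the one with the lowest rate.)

Total debts = (895 + 810 + 905 + 465) = 3,075; DTI = 3,075/8,500 = 36.2%.
Reserves = 12,180/895 = 13.6 months.
Program A: score 605 ≥ 600; DTI 36.2% ≤ 38%; reserves 13.6 ≥ 2 mo → qualifies.
Program B: score 605 < 620; DTI 36.2% ≤ 38% → does not qualify.
Program C: score 605 < 620; DTI 36.2% ≤ 38%; reserves 13.6 ≥ 4 mo → does not qualify.

Program A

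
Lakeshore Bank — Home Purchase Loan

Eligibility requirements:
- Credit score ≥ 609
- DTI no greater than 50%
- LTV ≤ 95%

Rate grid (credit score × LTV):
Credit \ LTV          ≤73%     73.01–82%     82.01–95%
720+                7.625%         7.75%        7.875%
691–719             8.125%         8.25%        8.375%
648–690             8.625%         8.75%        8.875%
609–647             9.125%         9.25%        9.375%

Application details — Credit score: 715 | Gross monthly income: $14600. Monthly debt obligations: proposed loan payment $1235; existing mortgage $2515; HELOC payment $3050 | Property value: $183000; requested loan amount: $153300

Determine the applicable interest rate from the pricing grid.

8.375%

Credit score 715 ≥ 609; Total monthly debts = (1,235 + 2,515 + 3,050) = 6,800. DTI = 6,800/14,600 = 46.6% ≤ 50%
Loan-to-value = 153,300/183,000 = 83.8% — pass (95% max)
Row: 715 falls in 691–719. Column: 83.8% falls in 82.01–95%. Rate = 8.375%.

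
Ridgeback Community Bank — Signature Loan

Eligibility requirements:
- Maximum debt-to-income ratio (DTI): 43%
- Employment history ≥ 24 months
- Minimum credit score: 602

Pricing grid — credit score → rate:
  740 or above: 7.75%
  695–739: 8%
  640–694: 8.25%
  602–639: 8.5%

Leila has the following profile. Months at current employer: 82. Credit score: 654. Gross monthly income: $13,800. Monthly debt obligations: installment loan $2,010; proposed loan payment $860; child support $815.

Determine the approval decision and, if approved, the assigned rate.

Credit score 654 ≥ 602 (meets minimum)
Total monthly debts = (2,010 + 860 + 815) = 3,685. Debt-to-income = 3,685/13,800 = 26.7% — meets 43% limit
Employment 82 ≥ 24 months
All requirements met. Score 654 falls in the 640–694 tier → 8.25%.

Approved at 8.25%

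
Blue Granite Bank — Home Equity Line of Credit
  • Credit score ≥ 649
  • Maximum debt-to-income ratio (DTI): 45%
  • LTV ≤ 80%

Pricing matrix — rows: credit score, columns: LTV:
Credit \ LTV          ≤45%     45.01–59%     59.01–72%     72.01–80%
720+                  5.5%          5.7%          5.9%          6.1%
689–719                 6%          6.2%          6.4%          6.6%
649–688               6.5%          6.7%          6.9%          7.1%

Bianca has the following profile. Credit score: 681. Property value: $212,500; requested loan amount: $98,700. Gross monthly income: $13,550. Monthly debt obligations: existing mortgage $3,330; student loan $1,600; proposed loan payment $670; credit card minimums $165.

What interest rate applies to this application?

Credit score 681 ≥ 649; Total monthly debts = (3,330 + 1,600 + 670 + 165) = 5,765. DTI = 5,765/13,550 = 42.5% ≤ 45%
Loan-to-value = 98,700/212,500 = 46.4% — pass (80% max)
Score 681 is in the 649–688 band; LTV 46.4% is in the 45.01–59% band → 6.7%.

6.7%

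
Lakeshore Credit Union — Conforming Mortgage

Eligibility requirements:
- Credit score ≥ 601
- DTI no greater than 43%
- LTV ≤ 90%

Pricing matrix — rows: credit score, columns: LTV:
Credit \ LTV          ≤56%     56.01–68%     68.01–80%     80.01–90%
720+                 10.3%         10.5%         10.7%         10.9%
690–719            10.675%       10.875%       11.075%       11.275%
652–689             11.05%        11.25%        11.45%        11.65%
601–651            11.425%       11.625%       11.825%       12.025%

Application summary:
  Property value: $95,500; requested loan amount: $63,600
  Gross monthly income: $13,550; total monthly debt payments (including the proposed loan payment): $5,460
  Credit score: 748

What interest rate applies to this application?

Credit score 748 ≥ 601; DTI: 5,460 ÷ 13,550 = 40.3%, within the 43% cap
LTV: 63,600 ÷ 95,500 = 66.6%, within 90% cap
Credit 748 → row 720+; LTV 66.6% → column 56.01–68%. Grid cell → 10.5%.

10.5%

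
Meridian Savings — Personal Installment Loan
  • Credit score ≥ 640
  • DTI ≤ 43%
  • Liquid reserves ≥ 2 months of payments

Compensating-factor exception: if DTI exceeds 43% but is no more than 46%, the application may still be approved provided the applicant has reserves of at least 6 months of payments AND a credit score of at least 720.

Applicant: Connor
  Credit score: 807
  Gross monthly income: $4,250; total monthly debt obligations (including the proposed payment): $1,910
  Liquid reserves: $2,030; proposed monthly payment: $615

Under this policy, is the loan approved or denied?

Credit score 807 ≥ 640 (meets base)
DTI: 1,910 ÷ 4,250 = 44.9%, over the 43% base limit.
Liquid reserves cover 2,030/615 = 3.3 months — ≥ 2 required
44.9% falls in the override range (43%–46%), so the compensating-factor test applies.
Override check — reserves: 3.3 mo (short of 6); score: 807 (ok).
Override conditions not both satisfied; exception does not apply.

Denied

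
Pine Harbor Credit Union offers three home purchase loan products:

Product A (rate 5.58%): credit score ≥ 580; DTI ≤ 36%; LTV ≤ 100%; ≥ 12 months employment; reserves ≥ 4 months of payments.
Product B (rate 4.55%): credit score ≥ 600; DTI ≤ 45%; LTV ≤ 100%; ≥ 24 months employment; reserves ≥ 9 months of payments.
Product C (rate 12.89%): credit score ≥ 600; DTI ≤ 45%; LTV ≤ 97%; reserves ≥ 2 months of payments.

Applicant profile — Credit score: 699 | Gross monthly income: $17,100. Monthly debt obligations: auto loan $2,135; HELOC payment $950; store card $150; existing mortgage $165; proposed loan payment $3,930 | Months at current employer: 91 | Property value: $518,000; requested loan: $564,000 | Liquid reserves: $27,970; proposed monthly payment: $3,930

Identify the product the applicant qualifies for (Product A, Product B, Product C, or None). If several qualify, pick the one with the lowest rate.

None

Total debts = (2,135 + 950 + 150 + 165 + 3,930) = 7,330; DTI = 7,330/17,100 = 42.9%.
LTV = 564,000/518,000 = 108.9%.
Reserves = 27,970/3,930 = 7.1 months.
Product A: score 699 ≥ 580; DTI 42.9% > 36%; LTV 108.9% > 100%; employment 91 ≥ 12 mo; reserves 7.1 ≥ 4 mo → does not qualify.
Product B: score 699 ≥ 600; DTI 42.9% ≤ 45%; LTV 108.9% > 100%; employment 91 ≥ 24 mo; reserves 7.1 < 9 mo → does not qualify.
Product C: score 699 ≥ 600; DTI 42.9% ≤ 45%; LTV 108.9% > 97%; reserves 7.1 ≥ 2 mo → does not qualify.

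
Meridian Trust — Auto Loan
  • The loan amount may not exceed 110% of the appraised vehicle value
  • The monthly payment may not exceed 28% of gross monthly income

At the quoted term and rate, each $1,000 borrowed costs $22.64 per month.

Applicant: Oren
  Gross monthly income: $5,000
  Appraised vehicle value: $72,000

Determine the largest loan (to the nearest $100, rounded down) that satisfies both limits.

$61,800

Payment cap: 28% × $5,000 = $1,400/month.
At $22.64 per $1,000, that supports 1,400/22.64 × 1,000 ≈ $61,837 → $61,800.
LTV cap: 110% × $72,000 = $79,200 → $79,200.
Binding constraint: payment-to-income.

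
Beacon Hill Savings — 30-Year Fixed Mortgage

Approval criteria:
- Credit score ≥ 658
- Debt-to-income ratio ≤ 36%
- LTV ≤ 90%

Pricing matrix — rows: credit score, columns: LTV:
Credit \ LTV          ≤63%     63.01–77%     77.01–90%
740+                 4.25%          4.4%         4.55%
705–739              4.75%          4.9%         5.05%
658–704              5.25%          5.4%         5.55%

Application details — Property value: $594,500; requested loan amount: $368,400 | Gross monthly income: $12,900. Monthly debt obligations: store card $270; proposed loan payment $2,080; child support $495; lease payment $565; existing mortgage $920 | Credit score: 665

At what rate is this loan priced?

5.25%

Credit score 665 ≥ 658; Total monthly debts = (270 + 2,080 + 495 + 565 + 920) = 4,330. DTI = 4,330/12,900 = 33.6% ≤ 36%
Loan-to-value = 368,400/594,500 = 62% — pass (90% max)
Credit 665 → row 658–704; LTV 62% → column ≤63%. Grid cell → 5.25%.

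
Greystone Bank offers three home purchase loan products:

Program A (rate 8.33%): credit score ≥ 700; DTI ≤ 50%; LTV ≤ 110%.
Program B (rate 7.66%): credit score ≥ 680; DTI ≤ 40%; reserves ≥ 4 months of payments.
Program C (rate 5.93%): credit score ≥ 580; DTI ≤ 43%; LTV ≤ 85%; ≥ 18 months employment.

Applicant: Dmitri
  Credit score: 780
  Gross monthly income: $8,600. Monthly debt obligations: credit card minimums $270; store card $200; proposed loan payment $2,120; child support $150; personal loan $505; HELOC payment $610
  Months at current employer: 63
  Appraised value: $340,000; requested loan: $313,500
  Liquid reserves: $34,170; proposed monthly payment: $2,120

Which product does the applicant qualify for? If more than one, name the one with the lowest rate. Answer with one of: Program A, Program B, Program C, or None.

Program A

Total debts = (270 + 200 + 2,120 + 150 + 505 + 610) = 3,855; DTI = 3,855/8,600 = 44.8%.
LTV = 313,500/340,000 = 92.2%.
Reserves = 34,170/2,120 = 16.1 months.
Program A: score 780 ≥ 700; DTI 44.8% ≤ 50%; LTV 92.2% ≤ 110% → qualifies.
Program B: score 780 ≥ 680; DTI 44.8% > 40%; reserves 16.1 ≥ 4 mo → does not qualify.
Program C: score 780 ≥ 580; DTI 44.8% > 43%; LTV 92.2% > 85%; employment 63 ≥ 18 mo → does not qualify.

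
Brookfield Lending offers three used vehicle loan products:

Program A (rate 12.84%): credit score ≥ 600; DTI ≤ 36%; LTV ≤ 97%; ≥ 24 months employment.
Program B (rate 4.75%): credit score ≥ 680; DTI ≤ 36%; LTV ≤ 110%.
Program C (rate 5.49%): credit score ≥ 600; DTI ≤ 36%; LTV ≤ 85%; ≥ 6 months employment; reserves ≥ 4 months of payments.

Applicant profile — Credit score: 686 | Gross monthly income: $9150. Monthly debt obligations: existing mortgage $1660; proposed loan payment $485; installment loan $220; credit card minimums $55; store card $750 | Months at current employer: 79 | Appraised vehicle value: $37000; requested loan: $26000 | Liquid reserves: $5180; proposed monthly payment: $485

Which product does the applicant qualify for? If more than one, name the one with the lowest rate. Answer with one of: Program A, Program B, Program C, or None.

Program B

Total debts = (1,660 + 485 + 220 + 55 + 750) = 3,170; DTI = 3,170/9,150 = 34.6%.
LTV = 26,000/37,000 = 70.3%.
Reserves = 5,180/485 = 10.7 months.
Program A: score 686 ≥ 600; DTI 34.6% ≤ 36%; LTV 70.3% ≤ 97%; employment 79 ≥ 24 mo → qualifies.
Program B: score 686 ≥ 680; DTI 34.6% ≤ 36%; LTV 70.3% ≤ 110% → qualifies.
Program C: score 686 ≥ 600; DTI 34.6% ≤ 36%; LTV 70.3% ≤ 85%; employment 79 ≥ 6 mo; reserves 10.7 ≥ 4 mo → qualifies.
Qualifying: Program A, Program B, Program C. Lowest rate is 4.75% → Program B.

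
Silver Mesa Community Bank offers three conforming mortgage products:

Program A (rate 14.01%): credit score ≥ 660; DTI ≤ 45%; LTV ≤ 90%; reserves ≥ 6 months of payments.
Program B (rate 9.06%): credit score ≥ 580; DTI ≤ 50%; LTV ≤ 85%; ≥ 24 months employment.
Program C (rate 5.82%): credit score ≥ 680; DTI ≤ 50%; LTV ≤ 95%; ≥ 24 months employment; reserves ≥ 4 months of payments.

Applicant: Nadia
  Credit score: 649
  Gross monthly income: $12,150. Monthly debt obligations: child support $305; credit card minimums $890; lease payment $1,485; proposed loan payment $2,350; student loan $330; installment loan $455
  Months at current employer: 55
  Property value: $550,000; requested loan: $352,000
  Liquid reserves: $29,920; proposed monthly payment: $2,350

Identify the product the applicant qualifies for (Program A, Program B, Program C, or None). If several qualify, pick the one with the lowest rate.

Total debts = (305 + 890 + 1,485 + 2,350 + 330 + 455) = 5,815; DTI = 5,815/12,150 = 47.9%.
LTV = 352,000/550,000 = 64%.
Reserves = 29,920/2,350 = 12.7 months.
Program A: score 649 < 660; DTI 47.9% > 45%; LTV 64% ≤ 90%; reserves 12.7 ≥ 6 mo → does not qualify.
Program B: score 649 ≥ 580; DTI 47.9% ≤ 50%; LTV 64% ≤ 85%; employment 55 ≥ 24 mo → qualifies.
Program C: score 649 < 680; DTI 47.9% ≤ 50%; LTV 64% ≤ 95%; employment 55 ≥ 24 mo; reserves 12.7 ≥ 4 mo → does not qualify.

Program B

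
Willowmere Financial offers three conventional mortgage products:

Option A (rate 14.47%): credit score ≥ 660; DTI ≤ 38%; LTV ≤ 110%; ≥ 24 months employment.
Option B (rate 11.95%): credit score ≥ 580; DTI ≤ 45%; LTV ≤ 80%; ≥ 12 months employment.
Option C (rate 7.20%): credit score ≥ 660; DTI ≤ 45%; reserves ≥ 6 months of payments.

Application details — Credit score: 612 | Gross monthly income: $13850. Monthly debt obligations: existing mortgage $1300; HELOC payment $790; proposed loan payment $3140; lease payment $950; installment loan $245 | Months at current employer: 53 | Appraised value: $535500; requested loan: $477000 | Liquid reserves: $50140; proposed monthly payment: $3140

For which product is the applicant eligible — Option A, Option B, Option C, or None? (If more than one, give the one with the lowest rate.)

None

Total debts = (1,300 + 790 + 3,140 + 950 + 245) = 6,425; DTI = 6,425/13,850 = 46.4%.
LTV = 477,000/535,500 = 89.1%.
Reserves = 50,140/3,140 = 16.0 months.
Option A: score 612 < 660; DTI 46.4% > 38%; LTV 89.1% ≤ 110%; employment 53 ≥ 24 mo → does not qualify.
Option B: score 612 ≥ 580; DTI 46.4% > 45%; LTV 89.1% > 80%; employment 53 ≥ 12 mo → does not qualify.
Option C: score 612 < 660; DTI 46.4% > 45%; reserves 16.0 ≥ 6 mo → does not qualify.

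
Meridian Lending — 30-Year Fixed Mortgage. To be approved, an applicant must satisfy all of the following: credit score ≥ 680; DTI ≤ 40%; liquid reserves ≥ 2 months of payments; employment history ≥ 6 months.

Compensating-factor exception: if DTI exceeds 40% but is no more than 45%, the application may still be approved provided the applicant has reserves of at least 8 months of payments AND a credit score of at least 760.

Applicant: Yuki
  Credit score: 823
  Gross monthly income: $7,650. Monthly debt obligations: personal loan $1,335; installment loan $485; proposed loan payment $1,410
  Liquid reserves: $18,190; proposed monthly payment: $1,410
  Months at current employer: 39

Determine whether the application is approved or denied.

Approved

Credit score 823 ≥ 680 (meets base)
Total debts = (1,335 + 485 + 1,410) = 3,230. DTI = 3,230/7,650 = 42.2% > 40% — standard DTI limit exceeded.
Reserves = 18,190/1,410 = 12.9 months ≥ 2
Employment 39 ≥ 6 months
DTI 42.2% is within the 40%–45% exception band; checking compensating factors.
Reserves 12.9 ≥ 8 months; credit score 823 ≥ 760.
Both override conditions satisfied; DTI exception granted.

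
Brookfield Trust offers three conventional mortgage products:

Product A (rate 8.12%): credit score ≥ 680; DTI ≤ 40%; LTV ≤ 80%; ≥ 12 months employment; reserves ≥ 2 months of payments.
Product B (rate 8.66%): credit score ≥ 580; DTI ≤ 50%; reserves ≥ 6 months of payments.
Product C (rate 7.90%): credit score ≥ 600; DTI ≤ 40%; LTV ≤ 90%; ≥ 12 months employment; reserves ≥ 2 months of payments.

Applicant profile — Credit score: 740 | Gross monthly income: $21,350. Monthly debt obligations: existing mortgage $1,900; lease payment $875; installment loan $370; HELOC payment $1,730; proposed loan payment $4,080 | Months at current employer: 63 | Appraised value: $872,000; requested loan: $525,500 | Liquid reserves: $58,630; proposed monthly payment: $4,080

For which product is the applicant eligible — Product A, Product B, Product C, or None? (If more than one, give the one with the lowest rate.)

Product B

Total debts = (1,900 + 875 + 370 + 1,730 + 4,080) = 8,955; DTI = 8,955/21,350 = 41.9%.
LTV = 525,500/872,000 = 60.3%.
Reserves = 58,630/4,080 = 14.4 months.
Product A: score 740 ≥ 680; DTI 41.9% > 40%; LTV 60.3% ≤ 80%; employment 63 ≥ 12 mo; reserves 14.4 ≥ 2 mo → does not qualify.
Product B: score 740 ≥ 580; DTI 41.9% ≤ 50%; reserves 14.4 ≥ 6 mo → qualifies.
Product C: score 740 ≥ 600; DTI 41.9% > 40%; LTV 60.3% ≤ 90%; employment 63 ≥ 12 mo; reserves 14.4 ≥ 2 mo → does not qualify.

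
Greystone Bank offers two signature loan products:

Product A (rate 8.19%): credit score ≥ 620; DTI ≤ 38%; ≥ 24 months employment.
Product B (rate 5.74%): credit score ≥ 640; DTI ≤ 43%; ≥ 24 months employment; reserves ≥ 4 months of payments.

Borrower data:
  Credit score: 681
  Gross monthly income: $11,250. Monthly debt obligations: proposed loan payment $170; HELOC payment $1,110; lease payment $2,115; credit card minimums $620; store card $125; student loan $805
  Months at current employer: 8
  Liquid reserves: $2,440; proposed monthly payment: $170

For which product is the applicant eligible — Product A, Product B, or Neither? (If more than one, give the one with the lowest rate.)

Neither

Total debts = (170 + 1,110 + 2,115 + 620 + 125 + 805) = 4,945; DTI = 4,945/11,250 = 44%.
Reserves = 2,440/170 = 14.4 months.
Product A: score 681 ≥ 620; DTI 44% > 38%; employment 8 < 24 mo → does not qualify.
Product B: score 681 ≥ 640; DTI 44% > 43%; employment 8 < 24 mo; reserves 14.4 ≥ 4 mo → does not qualify.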